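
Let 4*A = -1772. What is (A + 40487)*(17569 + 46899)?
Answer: 2581556592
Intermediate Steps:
A = -443 (A = (¼)*(-1772) = -443)
(A + 40487)*(17569 + 46899) = (-443 + 40487)*(17569 + 46899) = 40044*64468 = 2581556592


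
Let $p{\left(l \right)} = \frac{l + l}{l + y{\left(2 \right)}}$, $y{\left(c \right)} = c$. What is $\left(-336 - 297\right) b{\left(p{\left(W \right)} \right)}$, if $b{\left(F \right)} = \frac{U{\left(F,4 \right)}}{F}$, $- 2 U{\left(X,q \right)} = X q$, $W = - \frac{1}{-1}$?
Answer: $1266$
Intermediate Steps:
$W = 1$ ($W = \left(-1\right) \left(-1\right) = 1$)
$p{\left(l \right)} = \frac{2 l}{2 + l}$ ($p{\left(l \right)} = \frac{l + l}{l + 2} = \frac{2 l}{2 + l}$)
$U{\left(X,q \right)} = - \frac{X q}{2}$
$b{\left(F \right)} = -2$ ($b{\left(F \right)} = \frac{\left(- \frac{1}{2}\right) F 4}{F} = \frac{\left(-2\right) F}{F} = -2$)
$\left(-336 - 297\right) b{\left(p{\left(W \right)} \right)} = \left(-336 - 297\right) \left(-2\right) = \left(-633\right) \left(-2\right) = 1266$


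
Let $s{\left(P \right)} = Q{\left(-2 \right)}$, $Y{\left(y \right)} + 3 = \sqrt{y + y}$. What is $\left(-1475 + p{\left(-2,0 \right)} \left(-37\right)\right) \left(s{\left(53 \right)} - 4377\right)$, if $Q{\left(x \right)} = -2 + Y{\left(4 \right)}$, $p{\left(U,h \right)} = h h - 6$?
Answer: $5490646 - 2506 \sqrt{2} \approx 5.4871 \cdot 10^{6}$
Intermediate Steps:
$Y{\left(y \right)} = -3 + \sqrt{2} \sqrt{y}$ ($Y{\left(y \right)} = -3 + \sqrt{y + y} = -3 + \sqrt{2 y} = -3 + \sqrt{2} \sqrt{y}$)
$p{\left(U,h \right)} = -6 + h^{2}$ ($p{\left(U,h \right)} = h^{2} - 6 = -6 + h^{2}$)
$Q{\left(x \right)} = -5 + 2 \sqrt{2}$ ($Q{\left(x \right)} = -2 - \left(3 - \sqrt{2} \sqrt{4}\right) = -2 - \left(3 - \sqrt{2} \cdot 2\right) = -2 - \left(3 - 2 \sqrt{2}\right) = -5 + 2 \sqrt{2}$)
$s{\left(P \right)} = -5 + 2 \sqrt{2}$
$\left(-1475 + p{\left(-2,0 \right)} \left(-37\right)\right) \left(s{\left(53 \right)} - 4377\right) = \left(-1475 + \left(-6 + 0^{2}\right) \left(-37\right)\right) \left(\left(-5 + 2 \sqrt{2}\right) - 4377\right) = \left(-1475 + \left(-6 + 0\right) \left(-37\right)\right) \left(-4382 + 2 \sqrt{2}\right) = \left(-1475 - -222\right) \left(-4382 + 2 \sqrt{2}\right) = \left(-1475 + 222\right) \left(-4382 + 2 \sqrt{2}\right) = - 1253 \left(-4382 + 2 \sqrt{2}\right) = 5490646 - 2506 \sqrt{2}$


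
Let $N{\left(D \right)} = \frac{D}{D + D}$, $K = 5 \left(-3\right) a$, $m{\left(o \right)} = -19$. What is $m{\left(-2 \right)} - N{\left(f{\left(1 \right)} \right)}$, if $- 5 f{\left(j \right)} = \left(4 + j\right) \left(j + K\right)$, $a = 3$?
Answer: $- \frac{39}{2} \approx -19.5$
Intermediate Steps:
$K = -45$ ($K = 5 \left(-3\right) 3 = \left(-15\right) 3 = -45$)
$f{\left(j \right)} = - \frac{\left(-45 + j\right) \left(4 + j\right)}{5}$ ($f{\left(j \right)} = - \frac{\left(4 + j\right) \left(j - 45\right)}{5} = - \frac{\left(4 + j\right) \left(-45 + j\right)}{5} = - \frac{\left(-45 + j\right) \left(4 + j\right)}{5}$)
$N{\left(D \right)} = \frac{1}{2}$ ($N{\left(D \right)} = \frac{D}{2 D} = \frac{1}{2 D} D = \frac{1}{2}$)
$m{\left(-2 \right)} - N{\left(f{\left(1 \right)} \right)} = -19 - \frac{1}{2} = - \frac{39}{2}$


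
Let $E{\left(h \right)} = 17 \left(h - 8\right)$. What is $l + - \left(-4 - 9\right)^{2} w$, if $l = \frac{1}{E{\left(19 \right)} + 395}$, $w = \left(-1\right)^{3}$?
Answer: $\frac{98359}{582} \approx 169.0$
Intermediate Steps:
$E{\left(h \right)} = -136 + 17 h$ ($E{\left(h \right)} = 17 \left(-8 + h\right) = -136 + 17 h$)
$w = -1$
$l = \frac{1}{582}$ ($l = \frac{1}{\left(-136 + 17 \cdot 19\right) + 395} = \frac{1}{\left(-136 + 323\right) + 395} = \frac{1}{187 + 395} = \frac{1}{582} \approx 0.0017182$)
$l + - \left(-4 - 9\right)^{2} w = \frac{1}{582} + - \left(-4 - 9\right)^{2} \left(-1\right) = \frac{1}{582} + - \left(-13\right)^{2} \left(-1\right) = \frac{1}{582} + \left(-1\right) 169 \left(-1\right) = \frac{1}{582} - -169 = \frac{1}{582} + 169 = \frac{98359}{582}$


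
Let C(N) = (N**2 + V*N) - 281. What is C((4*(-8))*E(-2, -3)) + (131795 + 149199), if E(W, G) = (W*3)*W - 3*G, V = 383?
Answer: 474921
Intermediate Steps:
E(W, G) = -3*G + 3*W**2 (E(W, G) = (3*W)*W - 3*G = 3*W**2 - 3*G = -3*G + 3*W**2)
C(N) = -281 + N**2 + 383*N (C(N) = (N**2 + 383*N) - 281 = -281 + N**2 + 383*N)
C((4*(-8))*E(-2, -3)) + (131795 + 149199) = (-281 + ((4*(-8))*(-3*(-3) + 3*(-2)**2))**2 + 383*((4*(-8))*(-3*(-3) + 3*(-2)**2))) + (131795 + 149199) = (-281 + (-32*(9 + 3*4))**2 + 383*(-32*(9 + 3*4))) + 280994 = (-281 + (-32*(9 + 12))**2 + 383*(-32*(9 + 12))) + 280994 = (-281 + (-32*21)**2 + 383*(-32*21)) + 280994 = (-281 + (-672)**2 + 383*(-672)) + 280994 = (-281 + 451584 - 257376) + 280994 = 193927 + 280994 = 474921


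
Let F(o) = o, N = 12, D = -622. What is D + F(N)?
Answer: -610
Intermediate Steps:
D + F(N) = -622 + 12 = -610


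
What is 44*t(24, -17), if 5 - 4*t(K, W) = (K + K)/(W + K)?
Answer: -143/7 ≈ -20.429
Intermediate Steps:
t(K, W) = 5/4 - K/(2*(K + W)) (t(K, W) = 5/4 - (K + K)/(4*(W + K)) = 5/4 - 2*K/(4*(K + W)) = 5/4 - K/(2*(K + W)))
44*t(24, -17) = 44*((3*24 + 5*(-17))/(4*(24 - 17))) = 44*((¼)*(72 - 85)/7) = 44*((¼)*(⅐)*(-13)) = 44*(-13/28) = -143/7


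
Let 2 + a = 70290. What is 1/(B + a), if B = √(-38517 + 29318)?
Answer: 70288/4940412143 - I*√9199/4940412143 ≈ 1.4227e-5 - 1.9414e-8*I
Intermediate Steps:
a = 70288 (a = -2 + 70290 = 70288)
B = I*√9199 (B = √(-9199) = I*√9199 ≈ 95.911*I)
1/(B + a) = 1/(I*√9199 + 70288) = 1/(70288 + I*√9199)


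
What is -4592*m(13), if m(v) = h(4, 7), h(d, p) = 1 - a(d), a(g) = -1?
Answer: -9184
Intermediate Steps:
h(d, p) = 2 (h(d, p) = 1 - 1*(-1) = 1 + 1 = 2)
m(v) = 2
-4592*m(13) = -4592*2 = -9184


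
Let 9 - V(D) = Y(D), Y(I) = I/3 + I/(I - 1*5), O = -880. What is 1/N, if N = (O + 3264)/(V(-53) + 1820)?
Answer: 321161/414816 ≈ 0.77423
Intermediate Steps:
Y(I) = I/3 + I/(-5 + I) (Y(I) = I*(1/3) + I/(I - 5) = I/3 + I/(-5 + I))
V(D) = 9 - D*(-2 + D)/(3*(-5 + D))
N = 414816/321161 (N = (-880 + 3264)/((-135 - 1*(-53)**2 + 29*(-53))/(3*(-5 - 53)) + 1820) = 2384/((1/3)*(-135 - 1*2809 - 1537)/(-58) + 1820) = 2384/((1/3)*(-1/58)*(-135 - 2809 - 1537) + 1820) = 2384/((1/3)*(-1/58)*(-4481) + 1820) = 2384/(4481/174 + 1820) = 2384/(321161/174) = 2384*(174/321161) = 414816/321161 ≈ 1.2916)
1/N = 1/(414816/321161) = 321161/414816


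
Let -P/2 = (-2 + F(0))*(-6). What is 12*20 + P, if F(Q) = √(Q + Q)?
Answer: 216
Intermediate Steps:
F(Q) = √2*√Q (F(Q) = √(2*Q) = √2*√Q)
P = -24 (P = -2*(-2 + √2*√0)*(-6) = -2*(-2 + √2*0)*(-6) = -2*(-2 + 0)*(-6) = -(-4)*(-6) = -2*12 = -24)
12*20 + P = 12*20 - 24 = 240 - 24 = 216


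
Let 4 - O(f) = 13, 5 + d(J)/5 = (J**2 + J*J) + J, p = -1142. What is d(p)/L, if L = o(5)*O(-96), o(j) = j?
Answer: -2607181/9 ≈ -2.8969e+5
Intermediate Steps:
d(J) = -25 + 5*J + 10*J**2 (d(J) = -25 + 5*((J**2 + J*J) + J) = -25 + 5*((J**2 + J**2) + J) = -25 + 5*(2*J**2 + J) = -25 + 5*(J + 2*J**2) = -25 + (5*J + 10*J**2) = -25 + 5*J + 10*J**2)
O(f) = -9 (O(f) = 4 - 1*13 = 4 - 13 = -9)
L = -45 (L = 5*(-9) = -45)
d(p)/L = (-25 + 5*(-1142) + 10*(-1142)**2)/(-45) = (-25 - 5710 + 10*1304164)*(-1/45) = (-25 - 5710 + 13041640)*(-1/45) = 13035905*(-1/45) = -2607181/9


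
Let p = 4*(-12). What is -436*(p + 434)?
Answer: -168296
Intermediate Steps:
p = -48
-436*(p + 434) = -436*(-48 + 434) = -436*386 = -168296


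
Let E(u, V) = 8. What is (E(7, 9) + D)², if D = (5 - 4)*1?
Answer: 81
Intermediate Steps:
D = 1 (D = 1*1 = 1)
(E(7, 9) + D)² = (8 + 1)² = 9² = 81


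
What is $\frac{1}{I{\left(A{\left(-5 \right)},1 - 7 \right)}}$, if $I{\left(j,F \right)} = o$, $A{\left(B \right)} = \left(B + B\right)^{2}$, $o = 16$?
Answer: $\frac{1}{16} \approx 0.0625$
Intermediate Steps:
$A{\left(B \right)} = 4 B^{2}$ ($A{\left(B \right)} = \left(2 B\right)^{2} = 4 B^{2}$)
$I{\left(j,F \right)} = 16$
$\frac{1}{I{\left(A{\left(-5 \right)},1 - 7 \right)}} = \frac{1}{16}$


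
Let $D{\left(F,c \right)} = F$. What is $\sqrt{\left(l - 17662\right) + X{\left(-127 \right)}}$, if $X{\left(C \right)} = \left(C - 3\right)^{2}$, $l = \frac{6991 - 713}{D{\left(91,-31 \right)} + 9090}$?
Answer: $\frac{2 i \sqrt{16042980391}}{9181} \approx 27.592 i$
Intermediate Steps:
$l = \frac{6278}{9181}$ ($l = \frac{6991 - 713}{91 + 9090} = \frac{6278}{9181} \approx 0.6838$)
$X{\left(C \right)} = \left(-3 + C\right)^{2}$
$\sqrt{\left(l - 17662\right) + X{\left(-127 \right)}} = \sqrt{\left(\frac{6278}{9181} - 17662\right) + \left(-3 - 127\right)^{2}} = \sqrt{- \frac{162148544}{9181} + \left(-130\right)^{2}} = \sqrt{- \frac{162148544}{9181} + 16900} = \sqrt{- \frac{6989644}{9181}} = \frac{2 i \sqrt{16042980391}}{9181}$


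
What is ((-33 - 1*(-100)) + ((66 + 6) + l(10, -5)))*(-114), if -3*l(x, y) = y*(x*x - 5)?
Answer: -33896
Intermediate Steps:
l(x, y) = -y*(-5 + x²)/3 (l(x, y) = -y*(x*x - 5)/3 = -y*(x² - 5)/3 = -y*(-5 + x²)/3)
((-33 - 1*(-100)) + ((66 + 6) + l(10, -5)))*(-114) = ((-33 - 1*(-100)) + ((66 + 6) + (⅓)*(-5)*(5 - 1*10²)))*(-114) = ((-33 + 100) + (72 + (⅓)*(-5)*(5 - 1*100)))*(-114) = (67 + (72 + (⅓)*(-5)*(5 - 100)))*(-114) = (67 + (72 + (⅓)*(-5)*(-95)))*(-114) = (67 + (72 + 475/3))*(-114) = (67 + 691/3)*(-114) = (892/3)*(-114) = -33896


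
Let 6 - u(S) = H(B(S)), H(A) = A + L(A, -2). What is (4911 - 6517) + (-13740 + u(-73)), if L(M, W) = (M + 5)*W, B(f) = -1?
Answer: -15331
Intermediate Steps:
L(M, W) = W*(5 + M) (L(M, W) = (5 + M)*W = W*(5 + M))
H(A) = -10 - A (H(A) = A - 2*(5 + A) = A + (-10 - 2*A) = -10 - A)
u(S) = 15 (u(S) = 6 - (-10 - 1*(-1)) = 6 - (-10 + 1) = 6 - 1*(-9) = 6 + 9 = 15)
(4911 - 6517) + (-13740 + u(-73)) = (4911 - 6517) + (-13740 + 15) = -1606 - 13725 = -15331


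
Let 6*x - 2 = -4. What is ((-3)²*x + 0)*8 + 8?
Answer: -16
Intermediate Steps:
x = -⅓ (x = ⅓ + (⅙)*(-4) = ⅓ - ⅔ = -⅓ ≈ -0.33333)
((-3)²*x + 0)*8 + 8 = ((-3)²*(-⅓) + 0)*8 + 8 = (9*(-⅓) + 0)*8 + 8 = (-3 + 0)*8 + 8 = -3*8 + 8 = -24 + 8 = -16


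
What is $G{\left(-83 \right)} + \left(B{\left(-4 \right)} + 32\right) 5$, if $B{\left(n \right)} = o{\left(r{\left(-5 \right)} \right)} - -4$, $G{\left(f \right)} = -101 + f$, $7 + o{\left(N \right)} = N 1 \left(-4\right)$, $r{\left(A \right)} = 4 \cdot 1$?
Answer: $-119$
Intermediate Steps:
$r{\left(A \right)} = 4$
$o{\left(N \right)} = -7 - 4 N$ ($o{\left(N \right)} = -7 + N 1 \left(-4\right) = -7 + N \left(-4\right) = -7 - 4 N$)
$B{\left(n \right)} = -19$ ($B{\left(n \right)} = \left(-7 - 16\right) - -4 = \left(-7 - 16\right) + 4 = -23 + 4 = -19$)
$G{\left(-83 \right)} + \left(B{\left(-4 \right)} + 32\right) 5 = \left(-101 - 83\right) + \left(-19 + 32\right) 5 = -184 + 13 \cdot 5 = -184 + 65 = -119$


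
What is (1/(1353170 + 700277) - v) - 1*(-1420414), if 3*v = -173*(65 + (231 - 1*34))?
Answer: 8843309139899/6160341 ≈ 1.4355e+6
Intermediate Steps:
v = -45326/3 (v = (-173*(65 + (231 - 1*34)))/3 = (-173*(65 + (231 - 34)))/3 = (-173*(65 + 197))/3 = (-173*262)/3 = (⅓)*(-45326) = -45326/3 ≈ -15109.)
(1/(1353170 + 700277) - v) - 1*(-1420414) = (1/(1353170 + 700277) - 1*(-45326/3)) - 1*(-1420414) = (1/2053447 + 45326/3) + 1420414 = 93074538725/6160341 + 1420414 = 8843309139899/6160341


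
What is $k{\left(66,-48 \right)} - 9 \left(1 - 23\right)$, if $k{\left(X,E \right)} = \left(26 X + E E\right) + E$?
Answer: $4170$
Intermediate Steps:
$k{\left(X,E \right)} = E + E^{2} + 26 X$ ($k{\left(X,E \right)} = \left(26 X + E^{2}\right) + E = \left(E^{2} + 26 X\right) + E = E + E^{2} + 26 X$)
$k{\left(66,-48 \right)} - 9 \left(1 - 23\right) = \left(-48 + \left(-48\right)^{2} + 26 \cdot 66\right) - 9 \left(1 - 23\right) = \left(-48 + 2304 + 1716\right) - 9 \left(-22\right) = 3972 - -198 = 3972 + 198 = 4170$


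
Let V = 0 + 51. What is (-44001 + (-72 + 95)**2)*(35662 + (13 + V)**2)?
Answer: -1728359776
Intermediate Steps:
V = 51
(-44001 + (-72 + 95)**2)*(35662 + (13 + V)**2) = (-44001 + (-72 + 95)**2)*(35662 + (13 + 51)**2) = (-44001 + 23**2)*(35662 + 64**2) = (-44001 + 529)*(35662 + 4096) = -43472*39758 = -1728359776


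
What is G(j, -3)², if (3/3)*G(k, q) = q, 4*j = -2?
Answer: 9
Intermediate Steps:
j = -½ (j = (¼)*(-2) = -½ ≈ -0.50000)
G(k, q) = q
G(j, -3)² = (-3)² = 9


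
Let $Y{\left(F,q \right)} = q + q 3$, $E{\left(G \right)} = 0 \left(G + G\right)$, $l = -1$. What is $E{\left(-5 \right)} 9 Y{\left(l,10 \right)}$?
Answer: $0$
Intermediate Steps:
$E{\left(G \right)} = 0$ ($E{\left(G \right)} = 0 \cdot 2 G = 0$)
$Y{\left(F,q \right)} = 4 q$ ($Y{\left(F,q \right)} = q + 3 q = 4 q$)
$E{\left(-5 \right)} 9 Y{\left(l,10 \right)} = 0 \cdot 9 \cdot 4 \cdot 10 = 0 \cdot 40 = 0$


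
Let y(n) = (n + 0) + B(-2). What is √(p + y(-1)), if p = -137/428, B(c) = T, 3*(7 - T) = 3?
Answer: √214321/214 ≈ 2.1633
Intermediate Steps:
T = 6 (T = 7 - ⅓*3 = 7 - 1 = 6)
B(c) = 6
y(n) = 6 + n (y(n) = (n + 0) + 6 = n + 6 = 6 + n)
p = -137/428 (p = -137*1/428 = -137/428 ≈ -0.32009)
√(p + y(-1)) = √(-137/428 + (6 - 1)) = √(-137/428 + 5) = √(2003/428) = √214321/214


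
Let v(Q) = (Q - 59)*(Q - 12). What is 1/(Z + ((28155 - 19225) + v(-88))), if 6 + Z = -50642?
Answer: -1/27018 ≈ -3.7012e-5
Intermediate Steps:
Z = -50648 (Z = -6 - 50642 = -50648)
v(Q) = (-59 + Q)*(-12 + Q)
1/(Z + ((28155 - 19225) + v(-88))) = 1/(-50648 + ((28155 - 19225) + (708 + (-88)**2 - 71*(-88)))) = 1/(-50648 + (8930 + (708 + 7744 + 6248))) = 1/(-50648 + (8930 + 14700)) = 1/(-50648 + 23630) = 1/(-27018) = -1/27018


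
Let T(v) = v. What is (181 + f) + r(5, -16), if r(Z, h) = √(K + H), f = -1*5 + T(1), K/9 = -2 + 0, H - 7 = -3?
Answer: 177 + I*√14 ≈ 177.0 + 3.7417*I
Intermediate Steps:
H = 4 (H = 7 - 3 = 4)
K = -18 (K = 9*(-2 + 0) = 9*(-2) = -18)
f = -4 (f = -1*5 + 1 = -5 + 1 = -4)
r(Z, h) = I*√14 (r(Z, h) = √(-18 + 4) = √(-14) = I*√14)
(181 + f) + r(5, -16) = (181 - 4) + I*√14 = 177 + I*√14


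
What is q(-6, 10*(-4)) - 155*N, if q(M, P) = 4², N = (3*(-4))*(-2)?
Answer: -3704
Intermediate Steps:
N = 24 (N = -12*(-2) = 24)
q(M, P) = 16
q(-6, 10*(-4)) - 155*N = 16 - 155*24 = 16 - 3720 = -3704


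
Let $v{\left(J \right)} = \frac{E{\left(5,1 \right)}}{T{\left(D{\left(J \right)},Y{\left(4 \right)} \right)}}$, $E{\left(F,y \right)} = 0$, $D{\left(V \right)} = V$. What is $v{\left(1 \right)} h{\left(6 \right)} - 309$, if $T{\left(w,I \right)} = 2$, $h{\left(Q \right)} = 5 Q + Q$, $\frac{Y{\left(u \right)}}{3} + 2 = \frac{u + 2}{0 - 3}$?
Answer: $-309$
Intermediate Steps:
$Y{\left(u \right)} = -8 - u$ ($Y{\left(u \right)} = -6 + 3 \frac{u + 2}{0 - 3} = -6 + 3 \frac{2 + u}{-3} = -6 + 3 \left(2 + u\right) \left(- \frac{1}{3}\right) = -6 + 3 \left(- \frac{2}{3} - \frac{u}{3}\right) = -6 - \left(2 + u\right) = -8 - u$)
$h{\left(Q \right)} = 6 Q$
$v{\left(J \right)} = 0$ ($v{\left(J \right)} = \frac{0}{2} = 0 \cdot \frac{1}{2} = 0$)
$v{\left(1 \right)} h{\left(6 \right)} - 309 = 0 \cdot 6 \cdot 6 - 309 = 0 \cdot 36 - 309 = 0 - 309 = -309$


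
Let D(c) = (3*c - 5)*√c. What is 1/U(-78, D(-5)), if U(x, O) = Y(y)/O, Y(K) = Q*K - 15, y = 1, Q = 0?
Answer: 4*I*√5/3 ≈ 2.9814*I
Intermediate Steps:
Y(K) = -15 (Y(K) = 0*K - 15 = 0 - 15 = -15)
D(c) = √c*(-5 + 3*c) (D(c) = (-5 + 3*c)*√c = √c*(-5 + 3*c))
U(x, O) = -15/O
1/U(-78, D(-5)) = 1/(-15*(-I*√5/(5*(-5 + 3*(-5))))) = 1/(-15*(-I*√5/(5*(-5 - 15)))) = 1/(-15*I*√5/100) = 1/(-3*I*√5/20) = 4*I*√5/3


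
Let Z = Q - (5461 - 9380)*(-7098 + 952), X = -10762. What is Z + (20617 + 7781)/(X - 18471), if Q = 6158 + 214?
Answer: -703924880264/29233 ≈ -2.4080e+7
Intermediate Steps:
Q = 6372
Z = -24079802 (Z = 6372 - (5461 - 9380)*(-7098 + 952) = 6372 - (-3919)*(-6146) = 6372 - 1*24086174 = 6372 - 24086174 = -24079802)
Z + (20617 + 7781)/(X - 18471) = -24079802 + (20617 + 7781)/(-10762 - 18471) = -24079802 + 28398/(-29233) = -24079802 + 28398*(-1/29233) = -24079802 - 28398/29233 = -703924880264/29233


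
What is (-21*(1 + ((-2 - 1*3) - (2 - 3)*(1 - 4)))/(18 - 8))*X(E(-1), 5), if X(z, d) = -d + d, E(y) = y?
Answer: 0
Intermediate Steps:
X(z, d) = 0
(-21*(1 + ((-2 - 1*3) - (2 - 3)*(1 - 4)))/(18 - 8))*X(E(-1), 5) = -21*(1 + ((-2 - 1*3) - (2 - 3)*(1 - 4)))/(18 - 8)*0 = -21*(1 + ((-2 - 3) - (-1)*(-3)))/10*0 = -21*(1 + (-5 - 1*3))/10*0 = -21*(1 + (-5 - 3))/10*0 = -21*(1 - 8)/10*0 = -(-147)/10*0 = -21*(-7/10)*0 = (147/10)*0 = 0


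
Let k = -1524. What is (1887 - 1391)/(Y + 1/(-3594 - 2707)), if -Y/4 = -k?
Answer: -3125296/38410897 ≈ -0.081365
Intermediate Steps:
Y = -6096 (Y = -(-4)*(-1524) = -4*1524 = -6096)
(1887 - 1391)/(Y + 1/(-3594 - 2707)) = (1887 - 1391)/(-6096 + 1/(-3594 - 2707)) = 496/(-6096 + 1/(-6301)) = 496/(-6096 - 1/6301) = 496/(-38410897/6301) = 496*(-6301/38410897) = -3125296/38410897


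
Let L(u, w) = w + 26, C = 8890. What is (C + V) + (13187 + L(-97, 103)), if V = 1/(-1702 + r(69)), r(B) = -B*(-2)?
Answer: 34730183/1564 ≈ 22206.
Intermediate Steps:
r(B) = 2*B
L(u, w) = 26 + w
V = -1/1564 (V = 1/(-1702 + 2*69) = 1/(-1702 + 138) = 1/(-1564) = -1/1564 ≈ -0.00063939)
(C + V) + (13187 + L(-97, 103)) = (8890 - 1/1564) + (13187 + (26 + 103)) = 13903959/1564 + (13187 + 129) = 13903959/1564 + 13316 = 34730183/1564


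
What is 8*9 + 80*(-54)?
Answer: -4248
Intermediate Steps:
8*9 + 80*(-54) = 72 - 4320 = -4248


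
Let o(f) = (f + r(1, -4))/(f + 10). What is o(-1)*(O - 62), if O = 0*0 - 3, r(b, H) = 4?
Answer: -65/3 ≈ -21.667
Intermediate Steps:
o(f) = (4 + f)/(10 + f) (o(f) = (f + 4)/(f + 10) = (4 + f)/(10 + f))
O = -3 (O = 0 - 3 = -3)
o(-1)*(O - 62) = ((4 - 1)/(10 - 1))*(-3 - 62) = (3/9)*(-65) = ((⅑)*3)*(-65) = (⅓)*(-65) = -65/3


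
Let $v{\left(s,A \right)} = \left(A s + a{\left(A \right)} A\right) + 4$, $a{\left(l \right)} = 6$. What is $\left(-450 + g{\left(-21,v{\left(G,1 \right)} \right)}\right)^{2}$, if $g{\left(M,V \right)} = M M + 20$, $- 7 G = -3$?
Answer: $121$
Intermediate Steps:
$G = \frac{3}{7}$ ($G = \left(- \frac{1}{7}\right) \left(-3\right) = \frac{3}{7} \approx 0.42857$)
$v{\left(s,A \right)} = 4 + 6 A + A s$ ($v{\left(s,A \right)} = \left(A s + 6 A\right) + 4 = \left(6 A + A s\right) + 4 = 4 + 6 A + A s$)
$g{\left(M,V \right)} = 20 + M^{2}$ ($g{\left(M,V \right)} = M^{2} + 20 = 20 + M^{2}$)
$\left(-450 + g{\left(-21,v{\left(G,1 \right)} \right)}\right)^{2} = \left(-450 + \left(20 + \left(-21\right)^{2}\right)\right)^{2} = \left(-450 + \left(20 + 441\right)\right)^{2} = \left(-450 + 461\right)^{2} = 11^{2} = 121$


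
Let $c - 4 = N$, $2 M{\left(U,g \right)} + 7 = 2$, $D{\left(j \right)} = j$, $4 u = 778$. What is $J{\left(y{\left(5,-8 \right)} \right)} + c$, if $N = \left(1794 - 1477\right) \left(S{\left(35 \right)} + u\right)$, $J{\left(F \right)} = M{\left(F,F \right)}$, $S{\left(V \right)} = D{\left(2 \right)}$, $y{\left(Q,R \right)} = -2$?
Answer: $62292$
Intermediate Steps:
$u = \frac{389}{2}$ ($u = \frac{1}{4} \cdot 778 = \frac{389}{2} \approx 194.5$)
$M{\left(U,g \right)} = - \frac{5}{2}$ ($M{\left(U,g \right)} = - \frac{7}{2} + \frac{1}{2} \cdot 2 = - \frac{7}{2} + 1 = - \frac{5}{2}$)
$S{\left(V \right)} = 2$
$J{\left(F \right)} = - \frac{5}{2}$
$N = \frac{124581}{2}$ ($N = \left(1794 - 1477\right) \left(2 + \frac{389}{2}\right) = 317 \cdot \frac{393}{2} = \frac{124581}{2} \approx 62291.0$)
$c = \frac{124589}{2}$ ($c = 4 + \frac{124581}{2} = \frac{124589}{2} \approx 62295.0$)
$J{\left(y{\left(5,-8 \right)} \right)} + c = - \frac{5}{2} + \frac{124589}{2} = 62292$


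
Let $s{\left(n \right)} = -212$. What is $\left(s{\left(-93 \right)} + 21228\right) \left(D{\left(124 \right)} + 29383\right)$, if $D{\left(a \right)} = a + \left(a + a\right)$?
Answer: $625331080$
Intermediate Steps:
$D{\left(a \right)} = 3 a$ ($D{\left(a \right)} = a + 2 a = 3 a$)
$\left(s{\left(-93 \right)} + 21228\right) \left(D{\left(124 \right)} + 29383\right) = \left(-212 + 21228\right) \left(3 \cdot 124 + 29383\right) = 21016 \left(372 + 29383\right) = 21016 \cdot 29755 = 625331080$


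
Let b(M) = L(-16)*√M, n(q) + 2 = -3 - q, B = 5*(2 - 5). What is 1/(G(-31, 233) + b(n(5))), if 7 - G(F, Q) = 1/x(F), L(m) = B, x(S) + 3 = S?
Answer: 8126/2658121 + 17340*I*√10/2658121 ≈ 0.003057 + 0.020629*I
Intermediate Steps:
x(S) = -3 + S
B = -15 (B = 5*(-3) = -15)
L(m) = -15
n(q) = -5 - q (n(q) = -2 + (-3 - q) = -5 - q)
G(F, Q) = 7 - 1/(-3 + F)
b(M) = -15*√M
1/(G(-31, 233) + b(n(5))) = 1/((-22 + 7*(-31))/(-3 - 31) - 15*√(-5 - 1*5)) = 1/((-22 - 217)/(-34) - 15*√(-5 - 5)) = 1/(-1/34*(-239) - 15*I*√10) = 1/(239/34 - 15*I*√10)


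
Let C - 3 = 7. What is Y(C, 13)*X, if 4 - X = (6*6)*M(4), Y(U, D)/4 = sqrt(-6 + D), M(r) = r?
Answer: -560*sqrt(7) ≈ -1481.6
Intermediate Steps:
C = 10 (C = 3 + 7 = 10)
Y(U, D) = 4*sqrt(-6 + D)
X = -140 (X = 4 - 6*6*4 = 4 - 36*4 = 4 - 1*144 = 4 - 144 = -140)
Y(C, 13)*X = (4*sqrt(-6 + 13))*(-140) = (4*sqrt(7))*(-140) = -560*sqrt(7)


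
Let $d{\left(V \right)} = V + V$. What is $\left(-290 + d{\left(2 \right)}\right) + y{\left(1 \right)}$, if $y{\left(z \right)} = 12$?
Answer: $-274$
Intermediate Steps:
$d{\left(V \right)} = 2 V$
$\left(-290 + d{\left(2 \right)}\right) + y{\left(1 \right)} = \left(-290 + 2 \cdot 2\right) + 12 = \left(-290 + 4\right) + 12 = -286 + 12 = -274$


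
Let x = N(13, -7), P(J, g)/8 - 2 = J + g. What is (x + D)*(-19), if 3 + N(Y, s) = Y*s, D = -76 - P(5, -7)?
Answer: 3230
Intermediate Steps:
P(J, g) = 16 + 8*J + 8*g (P(J, g) = 16 + 8*(J + g) = 16 + (8*J + 8*g) = 16 + 8*J + 8*g)
D = -76 (D = -76 - (16 + 8*5 + 8*(-7)) = -76 - (16 + 40 - 56) = -76 - 1*0 = -76 + 0 = -76)
N(Y, s) = -3 + Y*s
x = -94 (x = -3 + 13*(-7) = -3 - 91 = -94)
(x + D)*(-19) = (-94 - 76)*(-19) = -170*(-19) = 3230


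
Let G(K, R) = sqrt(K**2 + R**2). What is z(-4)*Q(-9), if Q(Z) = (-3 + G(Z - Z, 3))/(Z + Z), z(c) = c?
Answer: 0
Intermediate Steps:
Q(Z) = 0 (Q(Z) = (-3 + sqrt((Z - Z)**2 + 3**2))/(Z + Z) = (-3 + sqrt(0**2 + 9))/((2*Z)) = (-3 + sqrt(0 + 9))*(1/(2*Z)) = (-3 + sqrt(9))*(1/(2*Z)) = (-3 + 3)*(1/(2*Z)) = 0*(1/(2*Z)) = 0)
z(-4)*Q(-9) = -4*0 = 0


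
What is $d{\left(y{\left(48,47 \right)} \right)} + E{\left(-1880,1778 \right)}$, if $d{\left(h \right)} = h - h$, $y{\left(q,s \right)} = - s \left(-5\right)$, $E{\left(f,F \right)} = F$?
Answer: $1778$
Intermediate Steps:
$y{\left(q,s \right)} = 5 s$
$d{\left(h \right)} = 0$
$d{\left(y{\left(48,47 \right)} \right)} + E{\left(-1880,1778 \right)} = 0 + 1778 = 1778$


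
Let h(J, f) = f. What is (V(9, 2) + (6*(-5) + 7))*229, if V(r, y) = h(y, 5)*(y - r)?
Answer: -13282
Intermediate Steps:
V(r, y) = -5*r + 5*y (V(r, y) = 5*(y - r) = -5*r + 5*y)
(V(9, 2) + (6*(-5) + 7))*229 = ((-5*9 + 5*2) + (6*(-5) + 7))*229 = ((-45 + 10) + (-30 + 7))*229 = (-35 - 23)*229 = -58*229 = -13282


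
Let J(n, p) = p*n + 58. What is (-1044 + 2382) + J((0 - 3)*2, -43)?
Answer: 1654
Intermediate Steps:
J(n, p) = 58 + n*p (J(n, p) = n*p + 58 = 58 + n*p)
(-1044 + 2382) + J((0 - 3)*2, -43) = (-1044 + 2382) + (58 + ((0 - 3)*2)*(-43)) = 1338 + (58 - 3*2*(-43)) = 1338 + (58 - 6*(-43)) = 1338 + (58 + 258) = 1338 + 316 = 1654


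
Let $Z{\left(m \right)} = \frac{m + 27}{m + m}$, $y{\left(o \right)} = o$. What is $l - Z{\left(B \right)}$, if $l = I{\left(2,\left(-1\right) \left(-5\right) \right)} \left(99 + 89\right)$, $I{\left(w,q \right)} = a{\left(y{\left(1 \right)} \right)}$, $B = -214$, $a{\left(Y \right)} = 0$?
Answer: $- \frac{187}{428} \approx -0.43692$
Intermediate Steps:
$I{\left(w,q \right)} = 0$
$l = 0$ ($l = 0 \left(99 + 89\right) = 0 \cdot 188 = 0$)
$Z{\left(m \right)} = \frac{27 + m}{2 m}$
$l - Z{\left(B \right)} = 0 - \frac{27 - 214}{2 \left(-214\right)} = 0 - \frac{1}{2} \left(- \frac{1}{214}\right) \left(-187\right) = 0 - \frac{187}{428} = - \frac{187}{428}$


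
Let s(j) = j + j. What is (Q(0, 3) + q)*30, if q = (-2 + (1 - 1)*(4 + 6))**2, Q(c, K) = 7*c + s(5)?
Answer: 420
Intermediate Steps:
s(j) = 2*j
Q(c, K) = 10 + 7*c (Q(c, K) = 7*c + 2*5 = 7*c + 10 = 10 + 7*c)
q = 4 (q = (-2 + 0*10)**2 = (-2 + 0)**2 = (-2)**2 = 4)
(Q(0, 3) + q)*30 = ((10 + 7*0) + 4)*30 = ((10 + 0) + 4)*30 = (10 + 4)*30 = 14*30 = 420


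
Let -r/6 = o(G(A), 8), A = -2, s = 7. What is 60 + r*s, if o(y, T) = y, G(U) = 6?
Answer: -192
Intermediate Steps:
r = -36 (r = -6*6 = -36)
60 + r*s = 60 - 36*7 = 60 - 252 = -192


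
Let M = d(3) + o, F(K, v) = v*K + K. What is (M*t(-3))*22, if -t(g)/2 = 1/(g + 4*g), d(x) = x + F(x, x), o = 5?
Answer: 176/3 ≈ 58.667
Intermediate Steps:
F(K, v) = K + K*v (F(K, v) = K*v + K = K + K*v)
d(x) = x + x*(1 + x)
t(g) = -2/(5*g) (t(g) = -2/(g + 4*g) = -2*1/(5*g) = -2/(5*g))
M = 20 (M = 3*(2 + 3) + 5 = 3*5 + 5 = 15 + 5 = 20)
(M*t(-3))*22 = (20*(-⅖/(-3)))*22 = (20*(-⅖*(-⅓)))*22 = (20*(2/15))*22 = (8/3)*22 = 176/3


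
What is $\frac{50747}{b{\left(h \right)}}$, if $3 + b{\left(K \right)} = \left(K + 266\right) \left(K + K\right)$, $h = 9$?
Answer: $\frac{50747}{4947} \approx 10.258$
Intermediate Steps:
$b{\left(K \right)} = -3 + 2 K \left(266 + K\right)$ ($b{\left(K \right)} = -3 + \left(K + 266\right) \left(K + K\right) = -3 + \left(266 + K\right) 2 K = -3 + 2 K \left(266 + K\right)$)
$\frac{50747}{b{\left(h \right)}} = \frac{50747}{-3 + 2 \cdot 9^{2} + 532 \cdot 9} = \frac{50747}{-3 + 2 \cdot 81 + 4788} = \frac{50747}{-3 + 162 + 4788} = \frac{50747}{4947}$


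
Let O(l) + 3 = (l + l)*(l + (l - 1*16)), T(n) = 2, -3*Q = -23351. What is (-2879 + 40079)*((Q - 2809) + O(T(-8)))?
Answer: 183160400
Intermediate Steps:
Q = 23351/3 (Q = -⅓*(-23351) = 23351/3 ≈ 7783.7)
O(l) = -3 + 2*l*(-16 + 2*l) (O(l) = -3 + (l + l)*(l + (l - 1*16)) = -3 + (2*l)*(l + (l - 16)) = -3 + (2*l)*(l + (-16 + l)) = -3 + (2*l)*(-16 + 2*l) = -3 + 2*l*(-16 + 2*l))
(-2879 + 40079)*((Q - 2809) + O(T(-8))) = (-2879 + 40079)*((23351/3 - 2809) + (-3 - 32*2 + 4*2²)) = 37200*(14924/3 + (-3 - 64 + 4*4)) = 37200*(14924/3 + (-3 - 64 + 16)) = 37200*(14924/3 - 51) = 37200*(14771/3) = 183160400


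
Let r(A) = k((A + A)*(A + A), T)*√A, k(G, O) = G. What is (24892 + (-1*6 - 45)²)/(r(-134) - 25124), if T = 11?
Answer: -172683533/172973817540 - 123416077*I*√134/43243454385 ≈ -0.00099832 - 0.033037*I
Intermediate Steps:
r(A) = 4*A^(5/2) (r(A) = ((A + A)*(A + A))*√A = ((2*A)*(2*A))*√A = (4*A²)*√A = 4*A^(5/2))
(24892 + (-1*6 - 45)²)/(r(-134) - 25124) = (24892 + (-1*6 - 45)²)/(4*(-134)^(5/2) - 25124) = (24892 + (-6 - 45)²)/(4*(17956*I*√134) - 25124) = (24892 + (-51)²)/(71824*I*√134 - 25124) = (24892 + 2601)/(-25124 + 71824*I*√134) = 27493/(-25124 + 71824*I*√134)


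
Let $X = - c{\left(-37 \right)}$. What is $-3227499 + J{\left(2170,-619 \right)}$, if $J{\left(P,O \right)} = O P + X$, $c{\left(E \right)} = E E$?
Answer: $-4572098$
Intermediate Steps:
$c{\left(E \right)} = E^{2}$
$X = -1369$ ($X = - \left(-37\right)^{2} = \left(-1\right) 1369 = -1369$)
$J{\left(P,O \right)} = -1369 + O P$ ($J{\left(P,O \right)} = O P - 1369 = -1369 + O P$)
$-3227499 + J{\left(2170,-619 \right)} = -3227499 - 1344599 = -4572098$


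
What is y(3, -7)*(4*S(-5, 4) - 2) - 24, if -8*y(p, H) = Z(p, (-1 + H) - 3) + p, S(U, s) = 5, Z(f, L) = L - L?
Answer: -123/4 ≈ -30.750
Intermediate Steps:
Z(f, L) = 0
y(p, H) = -p/8 (y(p, H) = -(0 + p)/8 = -p/8)
y(3, -7)*(4*S(-5, 4) - 2) - 24 = (-⅛*3)*(4*5 - 2) - 24 = -3*(20 - 2)/8 - 24 = -3/8*18 - 24 = -27/4 - 24 = -123/4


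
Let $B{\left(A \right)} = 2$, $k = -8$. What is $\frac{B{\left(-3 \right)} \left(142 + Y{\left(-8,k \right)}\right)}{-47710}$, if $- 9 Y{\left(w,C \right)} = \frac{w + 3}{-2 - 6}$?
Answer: $- \frac{10219}{1717560} \approx -0.0059497$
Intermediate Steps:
$Y{\left(w,C \right)} = \frac{1}{24} + \frac{w}{72}$ ($Y{\left(w,C \right)} = - \frac{\left(w + 3\right) \frac{1}{-2 - 6}}{9} = - \frac{\left(3 + w\right) \frac{1}{-8}}{9} = - \frac{\left(3 + w\right) \left(- \frac{1}{8}\right)}{9} = - \frac{- \frac{3}{8} - \frac{w}{8}}{9} = \frac{1}{24} + \frac{w}{72}$)
$\frac{B{\left(-3 \right)} \left(142 + Y{\left(-8,k \right)}\right)}{-47710} = \frac{2 \left(142 + \left(\frac{1}{24} + \frac{1}{72} \left(-8\right)\right)\right)}{-47710} = 2 \left(142 + \left(\frac{1}{24} - \frac{1}{9}\right)\right) \left(- \frac{1}{47710}\right) = 2 \left(142 - \frac{5}{72}\right) \left(- \frac{1}{47710}\right) = 2 \cdot \frac{10219}{72} \left(- \frac{1}{47710}\right) = \frac{10219}{36} \left(- \frac{1}{47710}\right) = - \frac{10219}{1717560}$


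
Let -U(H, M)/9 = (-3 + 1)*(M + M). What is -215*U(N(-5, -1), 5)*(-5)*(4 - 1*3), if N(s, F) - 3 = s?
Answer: 193500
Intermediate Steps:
N(s, F) = 3 + s
U(H, M) = 36*M (U(H, M) = -9*(-3 + 1)*(M + M) = -(-18)*2*M = -(-36)*M = 36*M)
-215*U(N(-5, -1), 5)*(-5)*(4 - 1*3) = -215*(36*5)*(-5)*(4 - 1*3) = -215*180*(-5)*(4 - 3) = -(-193500) = -215*(-900) = 193500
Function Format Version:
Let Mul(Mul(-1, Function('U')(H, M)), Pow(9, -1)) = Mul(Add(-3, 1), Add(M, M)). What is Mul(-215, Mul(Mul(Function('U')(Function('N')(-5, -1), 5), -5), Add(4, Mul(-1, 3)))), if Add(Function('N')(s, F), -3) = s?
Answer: 193500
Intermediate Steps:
Function('N')(s, F) = Add(3, s)
Function('U')(H, M) = Mul(36, M) (Function('U')(H, M) = Mul(-9, Mul(Add(-3, 1), Add(M, M))) = Mul(-9, Mul(-2, Mul(2, M))) = Mul(-9, Mul(-4, M)) = Mul(36, M))
Mul(-215, Mul(Mul(Function('U')(Function('N')(-5, -1), 5), -5), Add(4, Mul(-1, 3)))) = Mul(-215, Mul(Mul(Mul(36, 5), -5), Add(4, Mul(-1, 3)))) = Mul(-215, Mul(Mul(180, -5), Add(4, -3))) = Mul(-215, Mul(-900, 1)) = Mul(-215, -900) = 193500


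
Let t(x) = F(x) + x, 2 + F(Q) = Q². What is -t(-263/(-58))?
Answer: -77695/3364 ≈ -23.096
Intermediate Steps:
F(Q) = -2 + Q²
t(x) = -2 + x + x² (t(x) = (-2 + x²) + x = -2 + x + x²)
-t(-263/(-58)) = -(-2 - 263/(-58) + (-263/(-58))²) = -(-2 - 263*(-1/58) + (-263*(-1/58))²) = -(-2 + 263/58 + (263/58)²) = -(-2 + 263/58 + 69169/3364) = -1*77695/3364 = -77695/3364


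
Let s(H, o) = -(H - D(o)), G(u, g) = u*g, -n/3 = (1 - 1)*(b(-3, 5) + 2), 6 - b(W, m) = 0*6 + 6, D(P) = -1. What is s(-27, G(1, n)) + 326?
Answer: 352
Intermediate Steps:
b(W, m) = 0 (b(W, m) = 6 - (0*6 + 6) = 6 - (0 + 6) = 6 - 1*6 = 6 - 6 = 0)
n = 0 (n = -3*(1 - 1)*(0 + 2) = -0*2 = -3*0 = 0)
G(u, g) = g*u
s(H, o) = -1 - H (s(H, o) = -(H - 1*(-1)) = -(H + 1) = -(1 + H) = -1 - H)
s(-27, G(1, n)) + 326 = (-1 - 1*(-27)) + 326 = (-1 + 27) + 326 = 26 + 326 = 352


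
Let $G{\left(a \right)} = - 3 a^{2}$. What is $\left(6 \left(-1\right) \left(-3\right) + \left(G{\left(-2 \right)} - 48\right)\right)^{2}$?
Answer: $1764$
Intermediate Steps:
$\left(6 \left(-1\right) \left(-3\right) + \left(G{\left(-2 \right)} - 48\right)\right)^{2} = \left(6 \left(-1\right) \left(-3\right) - \left(48 + 3 \left(-2\right)^{2}\right)\right)^{2} = \left(\left(-6\right) \left(-3\right) - 60\right)^{2} = \left(18 - 60\right)^{2} = \left(-42\right)^{2} = 1764$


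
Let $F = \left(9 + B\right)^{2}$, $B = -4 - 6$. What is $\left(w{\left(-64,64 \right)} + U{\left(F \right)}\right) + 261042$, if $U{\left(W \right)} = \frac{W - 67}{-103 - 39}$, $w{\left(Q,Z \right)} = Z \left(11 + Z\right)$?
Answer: $\frac{18874815}{71} \approx 2.6584 \cdot 10^{5}$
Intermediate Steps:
$B = -10$
$F = 1$ ($F = \left(9 - 10\right)^{2} = \left(-1\right)^{2} = 1$)
$U{\left(W \right)} = \frac{67}{142} - \frac{W}{142}$ ($U{\left(W \right)} = \frac{-67 + W}{-142} = \left(-67 + W\right) \left(- \frac{1}{142}\right) = \frac{67}{142} - \frac{W}{142}$)
$\left(w{\left(-64,64 \right)} + U{\left(F \right)}\right) + 261042 = \left(64 \left(11 + 64\right) + \left(\frac{67}{142} - \frac{1}{142}\right)\right) + 261042 = \left(64 \cdot 75 + \left(\frac{67}{142} - \frac{1}{142}\right)\right) + 261042 = \left(4800 + \frac{33}{71}\right) + 261042 = \frac{340833}{71} + 261042 = \frac{18874815}{71}$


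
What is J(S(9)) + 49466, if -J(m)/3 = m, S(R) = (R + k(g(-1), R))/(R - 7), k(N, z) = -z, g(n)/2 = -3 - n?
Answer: 49466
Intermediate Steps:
g(n) = -6 - 2*n (g(n) = 2*(-3 - n) = -6 - 2*n)
S(R) = 0 (S(R) = (R - R)/(R - 7) = 0/(-7 + R) = 0)
J(m) = -3*m
J(S(9)) + 49466 = -3*0 + 49466 = 0 + 49466 = 49466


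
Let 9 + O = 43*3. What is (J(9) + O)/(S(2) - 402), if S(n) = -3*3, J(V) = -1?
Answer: -119/411 ≈ -0.28954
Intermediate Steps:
S(n) = -9
O = 120 (O = -9 + 43*3 = -9 + 129 = 120)
(J(9) + O)/(S(2) - 402) = (-1 + 120)/(-9 - 402) = 119/(-411) = 119*(-1/411) = -119/411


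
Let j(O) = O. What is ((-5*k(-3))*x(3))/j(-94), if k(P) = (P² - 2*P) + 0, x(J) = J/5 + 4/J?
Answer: 145/94 ≈ 1.5426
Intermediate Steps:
x(J) = 4/J + J/5 (x(J) = J*(⅕) + 4/J = J/5 + 4/J = 4/J + J/5)
k(P) = P² - 2*P
((-5*k(-3))*x(3))/j(-94) = ((-(-15)*(-2 - 3))*(4/3 + (⅕)*3))/(-94) = ((-(-15)*(-5))*(4*(⅓) + ⅗))*(-1/94) = ((-5*15)*(4/3 + ⅗))*(-1/94) = -75*29/15*(-1/94) = -145*(-1/94) = 145/94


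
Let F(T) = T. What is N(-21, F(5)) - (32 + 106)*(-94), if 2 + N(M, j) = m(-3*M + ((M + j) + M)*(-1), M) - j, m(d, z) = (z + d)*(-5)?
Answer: 12570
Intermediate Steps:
m(d, z) = -5*d - 5*z (m(d, z) = (d + z)*(-5) = -5*d - 5*z)
N(M, j) = -2 + 4*j + 20*M (N(M, j) = -2 + ((-5*(-3*M + ((M + j) + M)*(-1)) - 5*M) - j) = -2 + ((-5*(-3*M + (j + 2*M)*(-1)) - 5*M) - j) = -2 + ((-5*(-3*M + (-j - 2*M)) - 5*M) - j) = -2 + ((-5*(-j - 5*M) - 5*M) - j) = -2 + (((5*j + 25*M) - 5*M) - j) = -2 + ((5*j + 20*M) - j) = -2 + (4*j + 20*M) = -2 + 4*j + 20*M)
N(-21, F(5)) - (32 + 106)*(-94) = (-2 + 4*5 + 20*(-21)) - (32 + 106)*(-94) = (-2 + 20 - 420) - 138*(-94) = -402 - 1*(-12972) = -402 + 12972 = 12570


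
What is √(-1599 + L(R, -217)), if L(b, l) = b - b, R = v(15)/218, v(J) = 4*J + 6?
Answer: I*√1599 ≈ 39.987*I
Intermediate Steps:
v(J) = 6 + 4*J
R = 33/109 (R = (6 + 4*15)/218 = (6 + 60)*(1/218) = 66*(1/218) = 33/109 ≈ 0.30275)
L(b, l) = 0
√(-1599 + L(R, -217)) = √(-1599 + 0) = √(-1599) = I*√1599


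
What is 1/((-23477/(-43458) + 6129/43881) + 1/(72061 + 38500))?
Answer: 70279223613126/47783195225819 ≈ 1.4708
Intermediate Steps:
1/((-23477/(-43458) + 6129/43881) + 1/(72061 + 38500)) = 1/((-23477*(-1/43458) + 6129*(1/43881)) + 1/110561) = 1/((23477/43458 + 2043/14627) + 1/110561) = 1/(432182773/635660166 + 1/110561) = 1/(47783195225819/70279223613126) = 70279223613126/47783195225819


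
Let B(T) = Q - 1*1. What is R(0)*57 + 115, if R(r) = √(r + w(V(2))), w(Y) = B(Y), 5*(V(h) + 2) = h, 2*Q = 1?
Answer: 115 + 57*I*√2/2 ≈ 115.0 + 40.305*I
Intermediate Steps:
Q = ½ (Q = (½)*1 = ½ ≈ 0.50000)
B(T) = -½ (B(T) = ½ - 1*1 = ½ - 1 = -½)
V(h) = -2 + h/5
w(Y) = -½
R(r) = √(-½ + r) (R(r) = √(r - ½) = √(-½ + r))
R(0)*57 + 115 = (√(-2 + 4*0)/2)*57 + 115 = (√(-2 + 0)/2)*57 + 115 = (√(-2)/2)*57 + 115 = ((I*√2)/2)*57 + 115 = (I*√2/2)*57 + 115 = 57*I*√2/2 + 115 = 115 + 57*I*√2/2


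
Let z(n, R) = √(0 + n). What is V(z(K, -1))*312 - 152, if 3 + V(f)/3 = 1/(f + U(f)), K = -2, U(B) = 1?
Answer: 8*(-370*√2 + 253*I)/(√2 - I) ≈ -2648.0 - 441.23*I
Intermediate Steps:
z(n, R) = √n
V(f) = -9 + 3/(1 + f) (V(f) = -9 + 3/(f + 1) = -9 + 3/(1 + f))
V(z(K, -1))*312 - 152 = (3*(-2 - 3*I*√2)/(1 + √(-2)))*312 - 152 = (3*(-2 - 3*I*√2)/(1 + I*√2))*312 - 152 = 936*(-2 - 3*I*√2)/(1 + I*√2) - 152 = -152 + 936*(-2 - 3*I*√2)/(1 + I*√2)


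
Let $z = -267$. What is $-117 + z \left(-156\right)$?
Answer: $41535$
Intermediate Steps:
$-117 + z \left(-156\right) = -117 - -41652 = -117 + 41652 = 41535$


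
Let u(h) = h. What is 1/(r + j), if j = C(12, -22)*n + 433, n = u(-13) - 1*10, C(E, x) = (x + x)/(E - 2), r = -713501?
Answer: -5/3564834 ≈ -1.4026e-6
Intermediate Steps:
C(E, x) = 2*x/(-2 + E) (C(E, x) = (2*x)/(-2 + E) = 2*x/(-2 + E))
n = -23 (n = -13 - 1*10 = -13 - 10 = -23)
j = 2671/5 (j = (2*(-22)/(-2 + 12))*(-23) + 433 = (2*(-22)/10)*(-23) + 433 = (2*(-22)*(⅒))*(-23) + 433 = -22/5*(-23) + 433 = 506/5 + 433 = 2671/5 ≈ 534.20)
1/(r + j) = 1/(-713501 + 2671/5) = 1/(-3564834/5) = -5/3564834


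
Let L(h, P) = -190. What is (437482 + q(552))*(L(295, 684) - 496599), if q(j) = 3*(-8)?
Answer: -217324322362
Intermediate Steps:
q(j) = -24
(437482 + q(552))*(L(295, 684) - 496599) = (437482 - 24)*(-190 - 496599) = 437458*(-496789) = -217324322362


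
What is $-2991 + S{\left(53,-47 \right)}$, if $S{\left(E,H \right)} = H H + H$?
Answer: $-829$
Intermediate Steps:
$S{\left(E,H \right)} = H + H^{2}$ ($S{\left(E,H \right)} = H^{2} + H = H + H^{2}$)
$-2991 + S{\left(53,-47 \right)} = -2991 - 47 \left(1 - 47\right) = -2991 - -2162 = -2991 + 2162 = -829$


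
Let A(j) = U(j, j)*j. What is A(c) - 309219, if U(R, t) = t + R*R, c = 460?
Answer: 97238381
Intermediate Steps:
U(R, t) = t + R²
A(j) = j*(j + j²) (A(j) = (j + j²)*j = j*(j + j²))
A(c) - 309219 = 460²*(1 + 460) - 309219 = 211600*461 - 309219 = 97547600 - 309219 = 97238381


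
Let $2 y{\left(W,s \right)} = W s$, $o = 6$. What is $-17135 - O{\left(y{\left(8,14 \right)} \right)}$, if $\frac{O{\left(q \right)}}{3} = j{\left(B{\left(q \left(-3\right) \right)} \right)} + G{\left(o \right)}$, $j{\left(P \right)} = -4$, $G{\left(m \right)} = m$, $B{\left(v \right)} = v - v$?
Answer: $-17141$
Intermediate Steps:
$B{\left(v \right)} = 0$
$y{\left(W,s \right)} = \frac{W s}{2}$
$O{\left(q \right)} = 6$ ($O{\left(q \right)} = 3 \left(-4 + 6\right) = 3 \cdot 2 = 6$)
$-17135 - O{\left(y{\left(8,14 \right)} \right)} = -17135 - 6 = -17141$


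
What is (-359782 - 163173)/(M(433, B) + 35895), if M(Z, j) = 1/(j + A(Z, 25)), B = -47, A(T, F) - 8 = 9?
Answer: -15688650/1076849 ≈ -14.569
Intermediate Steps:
A(T, F) = 17 (A(T, F) = 8 + 9 = 17)
M(Z, j) = 1/(17 + j) (M(Z, j) = 1/(j + 17) = 1/(17 + j))
(-359782 - 163173)/(M(433, B) + 35895) = (-359782 - 163173)/(1/(17 - 47) + 35895) = -522955/(1/(-30) + 35895) = -522955/(-1/30 + 35895) = -522955/1076849/30 = -522955*30/1076849 = -15688650/1076849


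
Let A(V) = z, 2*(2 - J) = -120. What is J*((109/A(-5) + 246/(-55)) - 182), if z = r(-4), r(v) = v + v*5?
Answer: -7816309/660 ≈ -11843.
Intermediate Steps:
J = 62 (J = 2 - ½*(-120) = 2 + 60 = 62)
r(v) = 6*v (r(v) = v + 5*v = 6*v)
z = -24 (z = 6*(-4) = -24)
A(V) = -24
J*((109/A(-5) + 246/(-55)) - 182) = 62*((109/(-24) + 246/(-55)) - 182) = 62*((109*(-1/24) + 246*(-1/55)) - 182) = 62*((-109/24 - 246/55) - 182) = 62*(-11899/1320 - 182) = 62*(-252139/1320) = -7816309/660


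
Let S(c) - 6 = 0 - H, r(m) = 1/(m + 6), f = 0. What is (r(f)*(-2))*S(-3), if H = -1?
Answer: -7/3 ≈ -2.3333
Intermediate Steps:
r(m) = 1/(6 + m)
S(c) = 7 (S(c) = 6 + (0 - 1*(-1)) = 6 + (0 + 1) = 6 + 1 = 7)
(r(f)*(-2))*S(-3) = (-2/(6 + 0))*7 = (-2/6)*7 = ((⅙)*(-2))*7 = -⅓*7 = -7/3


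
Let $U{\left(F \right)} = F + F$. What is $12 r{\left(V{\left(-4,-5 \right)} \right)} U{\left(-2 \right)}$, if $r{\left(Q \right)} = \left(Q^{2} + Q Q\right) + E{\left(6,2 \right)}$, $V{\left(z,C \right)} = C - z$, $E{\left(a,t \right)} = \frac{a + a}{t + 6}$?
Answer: $-168$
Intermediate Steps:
$E{\left(a,t \right)} = \frac{2 a}{6 + t}$
$U{\left(F \right)} = 2 F$
$r{\left(Q \right)} = \frac{3}{2} + 2 Q^{2}$ ($r{\left(Q \right)} = \left(Q^{2} + Q Q\right) + 2 \cdot 6 \frac{1}{6 + 2} = \left(Q^{2} + Q^{2}\right) + 2 \cdot 6 \cdot \frac{1}{8} = 2 Q^{2} + 2 \cdot 6 \cdot \frac{1}{8} = 2 Q^{2} + \frac{3}{2} = \frac{3}{2} + 2 Q^{2}$)
$12 r{\left(V{\left(-4,-5 \right)} \right)} U{\left(-2 \right)} = 12 \left(\frac{3}{2} + 2 \left(-5 - -4\right)^{2}\right) 2 \left(-2\right) = 12 \left(\frac{3}{2} + 2 \left(-5 + 4\right)^{2}\right) \left(-4\right) = 12 \left(\frac{3}{2} + 2 \left(-1\right)^{2}\right) \left(-4\right) = 12 \left(\frac{3}{2} + 2 \cdot 1\right) \left(-4\right) = 12 \left(\frac{3}{2} + 2\right) \left(-4\right) = 12 \cdot \frac{7}{2} \left(-4\right) = 42 \left(-4\right) = -168$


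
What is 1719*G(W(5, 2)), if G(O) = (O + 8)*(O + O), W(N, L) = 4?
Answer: 165024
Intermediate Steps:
G(O) = 2*O*(8 + O) (G(O) = (8 + O)*(2*O) = 2*O*(8 + O))
1719*G(W(5, 2)) = 1719*(2*4*(8 + 4)) = 1719*(2*4*12) = 1719*96 = 165024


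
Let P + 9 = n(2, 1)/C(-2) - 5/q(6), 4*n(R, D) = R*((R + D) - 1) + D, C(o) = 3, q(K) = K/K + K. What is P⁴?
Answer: 372052421521/49787136 ≈ 7472.9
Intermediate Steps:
q(K) = 1 + K
n(R, D) = D/4 + R*(-1 + D + R)/4 (n(R, D) = (R*((R + D) - 1) + D)/4 = (R*((D + R) - 1) + D)/4 = (R*(-1 + D + R) + D)/4 = (D + R*(-1 + D + R))/4 = D/4 + R*(-1 + D + R)/4)
P = -781/84 (P = -9 + ((-¼*2 + (¼)*1 + (¼)*2² + (¼)*1*2)/3 - 5/(1 + 6)) = -9 + ((-½ + ¼ + (¼)*4 + ½)*(⅓) - 5/7) = -9 + ((-½ + ¼ + 1 + ½)*(⅓) - 5*⅐) = -9 + ((5/4)*(⅓) - 5/7) = -9 + (5/12 - 5/7) = -9 - 25/84 = -781/84 ≈ -9.2976)
P⁴ = (-781/84)⁴ = 372052421521/49787136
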